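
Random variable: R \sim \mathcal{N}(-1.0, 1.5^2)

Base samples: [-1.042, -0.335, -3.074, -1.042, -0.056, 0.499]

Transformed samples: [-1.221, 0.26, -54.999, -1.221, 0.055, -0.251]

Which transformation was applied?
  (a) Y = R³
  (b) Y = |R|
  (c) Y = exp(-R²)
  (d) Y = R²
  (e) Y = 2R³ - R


Checking option (e) Y = 2R³ - R:
  R = -1.042 -> Y = -1.221 ✓
  R = -0.335 -> Y = 0.26 ✓
  R = -3.074 -> Y = -54.999 ✓
All samples match this transformation.

(e) 2R³ - R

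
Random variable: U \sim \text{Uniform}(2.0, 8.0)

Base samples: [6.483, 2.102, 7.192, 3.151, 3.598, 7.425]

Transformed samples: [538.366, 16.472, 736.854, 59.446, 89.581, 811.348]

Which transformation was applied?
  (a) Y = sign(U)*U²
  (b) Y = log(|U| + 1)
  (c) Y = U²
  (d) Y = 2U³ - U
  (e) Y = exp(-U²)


Checking option (d) Y = 2U³ - U:
  U = 6.483 -> Y = 538.366 ✓
  U = 2.102 -> Y = 16.472 ✓
  U = 7.192 -> Y = 736.854 ✓
All samples match this transformation.

(d) 2U³ - U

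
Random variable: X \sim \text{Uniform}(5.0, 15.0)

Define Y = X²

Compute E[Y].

E[X²] = Var(X) + (E[X])² = 8.3333333 + 100 = 108.33333

108.33333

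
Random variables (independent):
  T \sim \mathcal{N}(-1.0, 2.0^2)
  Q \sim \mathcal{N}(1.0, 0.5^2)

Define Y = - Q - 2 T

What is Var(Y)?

For independent RVs: Var(aX + bY) = a²Var(X) + b²Var(Y)
Var(T) = 4
Var(Q) = 0.25
Var(Y) = (-2)²*4 + (-1)²*0.25
= 4*4 + 1*0.25 = 16.25

16.25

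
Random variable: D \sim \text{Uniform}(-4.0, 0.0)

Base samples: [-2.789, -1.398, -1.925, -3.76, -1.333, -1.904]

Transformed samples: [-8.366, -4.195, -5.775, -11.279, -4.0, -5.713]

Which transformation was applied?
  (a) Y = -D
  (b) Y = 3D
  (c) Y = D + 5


Checking option (b) Y = 3D:
  D = -2.789 -> Y = -8.366 ✓
  D = -1.398 -> Y = -4.195 ✓
  D = -1.925 -> Y = -5.775 ✓
All samples match this transformation.

(b) 3D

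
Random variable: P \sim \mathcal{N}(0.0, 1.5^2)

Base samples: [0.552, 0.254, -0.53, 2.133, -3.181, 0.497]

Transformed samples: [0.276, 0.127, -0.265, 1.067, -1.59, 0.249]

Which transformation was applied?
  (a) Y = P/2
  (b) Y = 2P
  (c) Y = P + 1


Checking option (a) Y = P/2:
  P = 0.552 -> Y = 0.276 ✓
  P = 0.254 -> Y = 0.127 ✓
  P = -0.53 -> Y = -0.265 ✓
All samples match this transformation.

(a) P/2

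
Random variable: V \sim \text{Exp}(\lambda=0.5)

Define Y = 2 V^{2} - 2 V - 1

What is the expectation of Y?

E[Y] = 2*E[V²] - 2*E[V] - 1
E[V] = 2
E[V²] = Var(V) + (E[V])² = 4 + 4 = 8
E[Y] = 2*8 - 2*2 - 1 = 11

11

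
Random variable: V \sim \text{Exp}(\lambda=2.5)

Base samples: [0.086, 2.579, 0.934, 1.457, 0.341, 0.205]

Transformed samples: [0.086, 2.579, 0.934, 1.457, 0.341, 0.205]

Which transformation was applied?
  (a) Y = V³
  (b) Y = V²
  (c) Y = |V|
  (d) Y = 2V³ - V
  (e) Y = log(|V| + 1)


Checking option (c) Y = |V|:
  V = 0.086 -> Y = 0.086 ✓
  V = 2.579 -> Y = 2.579 ✓
  V = 0.934 -> Y = 0.934 ✓
All samples match this transformation.

(c) |V|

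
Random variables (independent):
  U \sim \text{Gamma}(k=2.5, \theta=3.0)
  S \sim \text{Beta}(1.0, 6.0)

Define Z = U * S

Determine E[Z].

For independent RVs: E[XY] = E[X]*E[Y]
E[U] = 7.5
E[S] = 0.14285714
E[Z] = 7.5 * 0.14285714 = 1.0714286

1.0714286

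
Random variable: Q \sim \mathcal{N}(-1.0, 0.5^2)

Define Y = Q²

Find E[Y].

E[Q²] = Var(Q) + (E[Q])² = 0.25 + 1 = 1.25

1.25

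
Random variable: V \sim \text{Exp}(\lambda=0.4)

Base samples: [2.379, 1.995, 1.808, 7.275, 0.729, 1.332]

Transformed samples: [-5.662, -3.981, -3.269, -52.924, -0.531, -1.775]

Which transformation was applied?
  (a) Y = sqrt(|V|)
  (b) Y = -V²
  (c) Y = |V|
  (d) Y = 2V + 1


Checking option (b) Y = -V²:
  V = 2.379 -> Y = -5.662 ✓
  V = 1.995 -> Y = -3.981 ✓
  V = 1.808 -> Y = -3.269 ✓
All samples match this transformation.

(b) -V²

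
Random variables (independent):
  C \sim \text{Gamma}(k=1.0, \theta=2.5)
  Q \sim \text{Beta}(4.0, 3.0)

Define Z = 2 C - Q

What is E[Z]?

E[Z] = 2*E[C] - 1*E[Q]
E[C] = 2.5
E[Q] = 0.57142857
E[Z] = 2*2.5 - 1*0.57142857 = 4.4285714

4.4285714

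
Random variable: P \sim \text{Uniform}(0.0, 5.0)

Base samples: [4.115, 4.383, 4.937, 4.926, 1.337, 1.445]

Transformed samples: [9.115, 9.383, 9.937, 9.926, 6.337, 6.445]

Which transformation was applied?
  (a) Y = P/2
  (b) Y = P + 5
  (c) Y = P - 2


Checking option (b) Y = P + 5:
  P = 4.115 -> Y = 9.115 ✓
  P = 4.383 -> Y = 9.383 ✓
  P = 4.937 -> Y = 9.937 ✓
All samples match this transformation.

(b) P + 5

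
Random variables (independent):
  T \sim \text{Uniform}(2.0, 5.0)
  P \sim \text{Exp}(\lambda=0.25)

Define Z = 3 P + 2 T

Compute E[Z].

E[Z] = 2*E[T] + 3*E[P]
E[T] = 3.5
E[P] = 4
E[Z] = 2*3.5 + 3*4 = 19

19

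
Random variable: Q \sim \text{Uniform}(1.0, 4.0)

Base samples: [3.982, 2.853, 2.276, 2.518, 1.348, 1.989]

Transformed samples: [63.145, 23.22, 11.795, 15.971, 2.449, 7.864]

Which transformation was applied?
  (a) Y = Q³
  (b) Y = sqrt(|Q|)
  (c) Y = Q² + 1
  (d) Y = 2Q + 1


Checking option (a) Y = Q³:
  Q = 3.982 -> Y = 63.145 ✓
  Q = 2.853 -> Y = 23.22 ✓
  Q = 2.276 -> Y = 11.795 ✓
All samples match this transformation.

(a) Q³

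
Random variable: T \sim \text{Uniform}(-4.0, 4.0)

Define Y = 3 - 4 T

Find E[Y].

For Y = -4T + 3:
E[Y] = -4 * E[T] + 3
E[T] = (-4 + 4)/2 = 0
E[Y] = -4 * 0 + 3 = 3

3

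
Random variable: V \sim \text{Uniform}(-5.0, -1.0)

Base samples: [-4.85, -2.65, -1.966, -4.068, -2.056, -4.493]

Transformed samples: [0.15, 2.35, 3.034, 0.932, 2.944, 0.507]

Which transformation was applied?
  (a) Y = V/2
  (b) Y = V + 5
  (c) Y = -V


Checking option (b) Y = V + 5:
  V = -4.85 -> Y = 0.15 ✓
  V = -2.65 -> Y = 2.35 ✓
  V = -1.966 -> Y = 3.034 ✓
All samples match this transformation.

(b) V + 5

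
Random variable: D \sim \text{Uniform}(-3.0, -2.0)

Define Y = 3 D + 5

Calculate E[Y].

For Y = 3D + 5:
E[Y] = 3 * E[D] + 5
E[D] = (-3 - 2)/2 = -2.5
E[Y] = 3 * (-2.5) + 5 = -2.5

-2.5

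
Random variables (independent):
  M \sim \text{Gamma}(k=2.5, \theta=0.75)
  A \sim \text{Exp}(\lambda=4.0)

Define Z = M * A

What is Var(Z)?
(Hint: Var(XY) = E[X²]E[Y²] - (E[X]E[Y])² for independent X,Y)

Var(XY) = E[X²]E[Y²] - (E[X]E[Y])²
E[M] = 1.875, Var(M) = 1.40625
E[A] = 0.25, Var(A) = 0.0625
E[M²] = 1.40625 + 1.875² = 4.921875
E[A²] = 0.0625 + 0.25² = 0.125
Var(Z) = 4.921875*0.125 - (1.875*0.25)²
= 0.61523438 - 0.21972656 = 0.39550781

0.39550781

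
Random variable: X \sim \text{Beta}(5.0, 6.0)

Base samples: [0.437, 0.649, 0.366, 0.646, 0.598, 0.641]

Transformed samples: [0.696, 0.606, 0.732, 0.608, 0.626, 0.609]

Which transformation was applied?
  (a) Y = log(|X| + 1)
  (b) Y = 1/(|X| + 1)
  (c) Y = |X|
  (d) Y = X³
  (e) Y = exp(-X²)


Checking option (b) Y = 1/(|X| + 1):
  X = 0.437 -> Y = 0.696 ✓
  X = 0.649 -> Y = 0.606 ✓
  X = 0.366 -> Y = 0.732 ✓
All samples match this transformation.

(b) 1/(|X| + 1)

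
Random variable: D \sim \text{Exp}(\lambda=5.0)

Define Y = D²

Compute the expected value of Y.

Using E[X²] = Var(X) + (E[X])²:
E[D] = 0.2
Var(D) = 1/5.0^2 = 0.04
E[D²] = 0.04 + 0.2² = 0.04 + 0.04 = 0.08

0.08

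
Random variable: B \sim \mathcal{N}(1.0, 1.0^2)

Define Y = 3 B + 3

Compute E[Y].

For Y = 3B + 3:
E[Y] = 3 * E[B] + 3
E[B] = 1.0 = 1
E[Y] = 3 * 1 + 3 = 6

6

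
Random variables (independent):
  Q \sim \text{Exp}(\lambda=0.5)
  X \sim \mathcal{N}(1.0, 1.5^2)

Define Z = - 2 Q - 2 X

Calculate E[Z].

E[Z] = -2*E[Q] - 2*E[X]
E[Q] = 2
E[X] = 1
E[Z] = -2*2 - 2*1 = -6

-6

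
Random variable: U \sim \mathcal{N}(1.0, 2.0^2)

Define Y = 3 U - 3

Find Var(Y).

For Y = aU + b: Var(Y) = a² * Var(U)
Var(U) = 2.0^2 = 4
Var(Y) = 3² * 4 = 9 * 4 = 36

36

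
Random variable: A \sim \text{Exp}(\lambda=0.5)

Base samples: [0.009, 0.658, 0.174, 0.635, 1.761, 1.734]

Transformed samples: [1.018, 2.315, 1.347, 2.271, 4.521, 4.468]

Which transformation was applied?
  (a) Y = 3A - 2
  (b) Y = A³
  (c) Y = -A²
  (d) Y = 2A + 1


Checking option (d) Y = 2A + 1:
  A = 0.009 -> Y = 1.018 ✓
  A = 0.658 -> Y = 2.315 ✓
  A = 0.174 -> Y = 1.347 ✓
All samples match this transformation.

(d) 2A + 1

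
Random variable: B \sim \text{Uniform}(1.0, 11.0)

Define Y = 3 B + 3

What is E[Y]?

For Y = 3B + 3:
E[Y] = 3 * E[B] + 3
E[B] = (1 + 11)/2 = 6
E[Y] = 3 * 6 + 3 = 21

21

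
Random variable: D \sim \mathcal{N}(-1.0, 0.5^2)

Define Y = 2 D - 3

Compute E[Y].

For Y = 2D - 3:
E[Y] = 2 * E[D] - 3
E[D] = -1.0 = -1
E[Y] = 2 * (-1) - 3 = -5

-5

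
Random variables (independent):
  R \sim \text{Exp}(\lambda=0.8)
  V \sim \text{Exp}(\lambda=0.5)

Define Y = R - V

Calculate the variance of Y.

For independent RVs: Var(aX + bY) = a²Var(X) + b²Var(Y)
Var(R) = 1.5625
Var(V) = 4
Var(Y) = 1²*1.5625 + (-1)²*4
= 1*1.5625 + 1*4 = 5.5625

5.5625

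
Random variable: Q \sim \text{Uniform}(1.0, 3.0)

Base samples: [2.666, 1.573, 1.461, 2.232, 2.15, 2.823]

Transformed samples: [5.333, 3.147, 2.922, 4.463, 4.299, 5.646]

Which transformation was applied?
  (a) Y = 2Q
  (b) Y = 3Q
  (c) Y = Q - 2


Checking option (a) Y = 2Q:
  Q = 2.666 -> Y = 5.333 ✓
  Q = 1.573 -> Y = 3.147 ✓
  Q = 1.461 -> Y = 2.922 ✓
All samples match this transformation.

(a) 2Q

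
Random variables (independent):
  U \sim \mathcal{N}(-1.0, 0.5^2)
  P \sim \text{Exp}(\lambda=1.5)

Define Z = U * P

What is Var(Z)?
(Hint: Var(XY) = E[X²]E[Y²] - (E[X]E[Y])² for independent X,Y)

Var(XY) = E[X²]E[Y²] - (E[X]E[Y])²
E[U] = -1, Var(U) = 0.25
E[P] = 0.66666667, Var(P) = 0.44444444
E[U²] = 0.25 + (-1)² = 1.25
E[P²] = 0.44444444 + 0.66666667² = 0.88888889
Var(Z) = 1.25*0.88888889 - (-1*0.66666667)²
= 1.1111111 - 0.44444444 = 0.66666667

0.66666667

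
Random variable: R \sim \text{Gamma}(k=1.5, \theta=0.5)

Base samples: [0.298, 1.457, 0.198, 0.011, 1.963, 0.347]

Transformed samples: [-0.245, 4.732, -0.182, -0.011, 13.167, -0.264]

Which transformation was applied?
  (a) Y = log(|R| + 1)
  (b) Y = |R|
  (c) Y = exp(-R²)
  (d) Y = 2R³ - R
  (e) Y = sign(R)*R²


Checking option (d) Y = 2R³ - R:
  R = 0.298 -> Y = -0.245 ✓
  R = 1.457 -> Y = 4.732 ✓
  R = 0.198 -> Y = -0.182 ✓
All samples match this transformation.

(d) 2R³ - R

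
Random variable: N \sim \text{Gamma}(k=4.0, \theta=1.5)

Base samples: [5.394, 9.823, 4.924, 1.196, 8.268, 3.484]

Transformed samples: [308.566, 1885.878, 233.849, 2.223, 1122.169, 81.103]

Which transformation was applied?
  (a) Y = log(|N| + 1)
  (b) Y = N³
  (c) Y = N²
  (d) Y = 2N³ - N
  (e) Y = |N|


Checking option (d) Y = 2N³ - N:
  N = 5.394 -> Y = 308.566 ✓
  N = 9.823 -> Y = 1885.878 ✓
  N = 4.924 -> Y = 233.849 ✓
All samples match this transformation.

(d) 2N³ - N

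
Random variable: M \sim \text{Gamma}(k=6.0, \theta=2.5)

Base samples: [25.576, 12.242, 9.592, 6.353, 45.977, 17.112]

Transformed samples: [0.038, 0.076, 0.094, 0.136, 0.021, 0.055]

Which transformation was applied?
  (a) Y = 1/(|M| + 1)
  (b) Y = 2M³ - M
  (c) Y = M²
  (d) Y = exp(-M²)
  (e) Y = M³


Checking option (a) Y = 1/(|M| + 1):
  M = 25.576 -> Y = 0.038 ✓
  M = 12.242 -> Y = 0.076 ✓
  M = 9.592 -> Y = 0.094 ✓
All samples match this transformation.

(a) 1/(|M| + 1)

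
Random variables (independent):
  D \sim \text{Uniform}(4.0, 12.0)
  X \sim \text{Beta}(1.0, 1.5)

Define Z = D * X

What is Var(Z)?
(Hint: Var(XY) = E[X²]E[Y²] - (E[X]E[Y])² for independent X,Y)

Var(XY) = E[X²]E[Y²] - (E[X]E[Y])²
E[D] = 8, Var(D) = 5.3333333
E[X] = 0.4, Var(X) = 0.068571429
E[D²] = 5.3333333 + 8² = 69.333333
E[X²] = 0.068571429 + 0.4² = 0.22857143
Var(Z) = 69.333333*0.22857143 - (8*0.4)²
= 15.847619 - 10.24 = 5.607619

5.607619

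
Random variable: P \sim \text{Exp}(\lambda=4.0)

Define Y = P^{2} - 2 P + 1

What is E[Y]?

E[Y] = 1*E[P²] - 2*E[P] + 1
E[P] = 0.25
E[P²] = Var(P) + (E[P])² = 0.0625 + 0.0625 = 0.125
E[Y] = 1*0.125 - 2*0.25 + 1 = 0.625

0.625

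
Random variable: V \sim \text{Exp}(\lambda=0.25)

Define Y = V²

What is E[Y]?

E[V²] = Var(V) + (E[V])² = 16 + 16 = 32

32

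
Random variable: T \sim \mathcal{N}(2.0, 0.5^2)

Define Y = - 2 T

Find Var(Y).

For Y = aT + b: Var(Y) = a² * Var(T)
Var(T) = 0.5^2 = 0.25
Var(Y) = (-2)² * 0.25 = 4 * 0.25 = 1

1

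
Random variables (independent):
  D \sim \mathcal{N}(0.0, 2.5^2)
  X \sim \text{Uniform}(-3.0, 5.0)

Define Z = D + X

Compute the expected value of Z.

E[Z] = 1*E[D] + 1*E[X]
E[D] = 0
E[X] = 1
E[Z] = 1*0 + 1*1 = 1

1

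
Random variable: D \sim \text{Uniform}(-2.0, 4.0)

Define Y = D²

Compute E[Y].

E[D²] = Var(D) + (E[D])² = 3 + 1 = 4

4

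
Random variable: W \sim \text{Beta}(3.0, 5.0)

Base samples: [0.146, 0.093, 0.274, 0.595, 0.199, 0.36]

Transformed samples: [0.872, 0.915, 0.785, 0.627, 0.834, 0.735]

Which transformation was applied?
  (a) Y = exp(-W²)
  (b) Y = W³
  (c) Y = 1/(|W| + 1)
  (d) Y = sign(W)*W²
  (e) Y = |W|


Checking option (c) Y = 1/(|W| + 1):
  W = 0.146 -> Y = 0.872 ✓
  W = 0.093 -> Y = 0.915 ✓
  W = 0.274 -> Y = 0.785 ✓
All samples match this transformation.

(c) 1/(|W| + 1)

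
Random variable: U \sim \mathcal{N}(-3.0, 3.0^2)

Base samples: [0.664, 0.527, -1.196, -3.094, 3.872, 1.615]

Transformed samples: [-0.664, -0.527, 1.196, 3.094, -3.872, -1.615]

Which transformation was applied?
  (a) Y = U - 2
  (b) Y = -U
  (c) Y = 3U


Checking option (b) Y = -U:
  U = 0.664 -> Y = -0.664 ✓
  U = 0.527 -> Y = -0.527 ✓
  U = -1.196 -> Y = 1.196 ✓
All samples match this transformation.

(b) -U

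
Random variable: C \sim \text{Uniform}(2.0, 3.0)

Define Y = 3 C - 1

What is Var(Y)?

For Y = aC + b: Var(Y) = a² * Var(C)
Var(C) = (3 - 2)^2/12 = 0.083333333
Var(Y) = 3² * 0.083333333 = 9 * 0.083333333 = 0.75

0.75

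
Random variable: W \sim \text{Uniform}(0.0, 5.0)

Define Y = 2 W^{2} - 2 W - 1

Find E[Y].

E[Y] = 2*E[W²] - 2*E[W] - 1
E[W] = 2.5
E[W²] = Var(W) + (E[W])² = 2.0833333 + 6.25 = 8.3333333
E[Y] = 2*8.3333333 - 2*2.5 - 1 = 10.666667

10.666667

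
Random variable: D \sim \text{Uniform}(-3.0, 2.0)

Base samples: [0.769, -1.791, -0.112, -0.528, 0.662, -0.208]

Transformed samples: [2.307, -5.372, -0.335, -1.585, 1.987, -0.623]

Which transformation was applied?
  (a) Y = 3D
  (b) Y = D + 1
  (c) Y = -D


Checking option (a) Y = 3D:
  D = 0.769 -> Y = 2.307 ✓
  D = -1.791 -> Y = -5.372 ✓
  D = -0.112 -> Y = -0.335 ✓
All samples match this transformation.

(a) 3D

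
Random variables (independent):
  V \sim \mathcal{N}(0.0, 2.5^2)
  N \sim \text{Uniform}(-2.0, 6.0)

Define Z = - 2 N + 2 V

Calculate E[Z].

E[Z] = 2*E[V] - 2*E[N]
E[V] = 0
E[N] = 2
E[Z] = 2*0 - 2*2 = -4

-4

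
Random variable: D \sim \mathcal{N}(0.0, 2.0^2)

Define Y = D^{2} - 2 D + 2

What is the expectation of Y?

E[Y] = 1*E[D²] - 2*E[D] + 2
E[D] = 0
E[D²] = Var(D) + (E[D])² = 4 + 0 = 4
E[Y] = 1*4 - 2*0 + 2 = 6

6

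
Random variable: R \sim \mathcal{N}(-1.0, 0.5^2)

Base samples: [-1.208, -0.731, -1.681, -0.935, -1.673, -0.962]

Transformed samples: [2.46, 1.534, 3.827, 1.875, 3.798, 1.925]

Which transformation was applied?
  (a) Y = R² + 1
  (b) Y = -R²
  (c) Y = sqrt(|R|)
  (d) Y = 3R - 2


Checking option (a) Y = R² + 1:
  R = -1.208 -> Y = 2.46 ✓
  R = -0.731 -> Y = 1.534 ✓
  R = -1.681 -> Y = 3.827 ✓
All samples match this transformation.

(a) R² + 1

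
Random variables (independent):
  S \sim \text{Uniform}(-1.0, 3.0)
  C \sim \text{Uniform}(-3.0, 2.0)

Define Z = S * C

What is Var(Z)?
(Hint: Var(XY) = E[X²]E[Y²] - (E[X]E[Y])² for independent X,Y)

Var(XY) = E[X²]E[Y²] - (E[X]E[Y])²
E[S] = 1, Var(S) = 1.3333333
E[C] = -0.5, Var(C) = 2.0833333
E[S²] = 1.3333333 + 1² = 2.3333333
E[C²] = 2.0833333 + (-0.5)² = 2.3333333
Var(Z) = 2.3333333*2.3333333 - (1*(-0.5))²
= 5.4444444 - 0.25 = 5.1944444

5.1944444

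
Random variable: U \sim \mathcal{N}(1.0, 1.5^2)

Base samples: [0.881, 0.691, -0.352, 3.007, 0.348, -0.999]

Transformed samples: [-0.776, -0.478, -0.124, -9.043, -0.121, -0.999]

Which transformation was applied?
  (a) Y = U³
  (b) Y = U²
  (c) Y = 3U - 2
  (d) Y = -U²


Checking option (d) Y = -U²:
  U = 0.881 -> Y = -0.776 ✓
  U = 0.691 -> Y = -0.478 ✓
  U = -0.352 -> Y = -0.124 ✓
All samples match this transformation.

(d) -U²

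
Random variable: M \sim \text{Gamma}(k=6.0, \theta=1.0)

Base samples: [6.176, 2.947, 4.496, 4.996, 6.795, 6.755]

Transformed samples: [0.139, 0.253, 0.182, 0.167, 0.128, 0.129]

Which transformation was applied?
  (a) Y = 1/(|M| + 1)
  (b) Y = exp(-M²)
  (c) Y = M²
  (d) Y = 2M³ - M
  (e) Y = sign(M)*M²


Checking option (a) Y = 1/(|M| + 1):
  M = 6.176 -> Y = 0.139 ✓
  M = 2.947 -> Y = 0.253 ✓
  M = 4.496 -> Y = 0.182 ✓
All samples match this transformation.

(a) 1/(|M| + 1)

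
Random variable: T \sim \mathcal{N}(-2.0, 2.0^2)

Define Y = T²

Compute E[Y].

Using E[X²] = Var(X) + (E[X])²:
E[T] = -2
Var(T) = 2.0^2 = 4
E[T²] = 4 + (-2)² = 4 + 4 = 8

8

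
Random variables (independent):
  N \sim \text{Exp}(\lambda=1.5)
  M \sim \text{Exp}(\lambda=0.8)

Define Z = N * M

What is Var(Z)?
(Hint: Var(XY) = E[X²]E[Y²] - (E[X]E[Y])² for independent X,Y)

Var(XY) = E[X²]E[Y²] - (E[X]E[Y])²
E[N] = 0.66666667, Var(N) = 0.44444444
E[M] = 1.25, Var(M) = 1.5625
E[N²] = 0.44444444 + 0.66666667² = 0.88888889
E[M²] = 1.5625 + 1.25² = 3.125
Var(Z) = 0.88888889*3.125 - (0.66666667*1.25)²
= 2.7777778 - 0.69444444 = 2.0833333

2.0833333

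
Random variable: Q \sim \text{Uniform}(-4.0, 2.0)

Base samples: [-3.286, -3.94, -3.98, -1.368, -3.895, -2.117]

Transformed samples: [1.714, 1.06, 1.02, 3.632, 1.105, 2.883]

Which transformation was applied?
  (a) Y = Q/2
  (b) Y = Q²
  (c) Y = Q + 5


Checking option (c) Y = Q + 5:
  Q = -3.286 -> Y = 1.714 ✓
  Q = -3.94 -> Y = 1.06 ✓
  Q = -3.98 -> Y = 1.02 ✓
All samples match this transformation.

(c) Q + 5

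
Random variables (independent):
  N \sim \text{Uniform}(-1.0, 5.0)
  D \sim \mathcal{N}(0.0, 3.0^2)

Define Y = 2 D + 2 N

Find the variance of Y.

For independent RVs: Var(aX + bY) = a²Var(X) + b²Var(Y)
Var(N) = 3
Var(D) = 9
Var(Y) = 2²*3 + 2²*9
= 4*3 + 4*9 = 48

48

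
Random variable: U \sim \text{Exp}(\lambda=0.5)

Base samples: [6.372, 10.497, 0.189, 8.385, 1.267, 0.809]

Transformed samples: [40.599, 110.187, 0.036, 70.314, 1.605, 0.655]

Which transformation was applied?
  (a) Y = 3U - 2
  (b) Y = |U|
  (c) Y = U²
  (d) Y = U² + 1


Checking option (c) Y = U²:
  U = 6.372 -> Y = 40.599 ✓
  U = 10.497 -> Y = 110.187 ✓
  U = 0.189 -> Y = 0.036 ✓
All samples match this transformation.

(c) U²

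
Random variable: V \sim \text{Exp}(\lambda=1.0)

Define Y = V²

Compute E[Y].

Using E[X²] = Var(X) + (E[X])²:
E[V] = 1
Var(V) = 1/1.0^2 = 1
E[V²] = 1 + 1² = 1 + 1 = 2

2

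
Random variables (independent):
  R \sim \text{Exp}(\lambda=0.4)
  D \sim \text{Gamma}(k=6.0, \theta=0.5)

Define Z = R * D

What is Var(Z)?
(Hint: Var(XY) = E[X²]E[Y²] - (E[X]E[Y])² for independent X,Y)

Var(XY) = E[X²]E[Y²] - (E[X]E[Y])²
E[R] = 2.5, Var(R) = 6.25
E[D] = 3, Var(D) = 1.5
E[R²] = 6.25 + 2.5² = 12.5
E[D²] = 1.5 + 3² = 10.5
Var(Z) = 12.5*10.5 - (2.5*3)²
= 131.25 - 56.25 = 75

75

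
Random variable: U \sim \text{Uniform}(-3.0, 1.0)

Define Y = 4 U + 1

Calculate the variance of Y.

For Y = aU + b: Var(Y) = a² * Var(U)
Var(U) = (1 + 3)^2/12 = 1.3333333
Var(Y) = 4² * 1.3333333 = 16 * 1.3333333 = 21.333333

21.333333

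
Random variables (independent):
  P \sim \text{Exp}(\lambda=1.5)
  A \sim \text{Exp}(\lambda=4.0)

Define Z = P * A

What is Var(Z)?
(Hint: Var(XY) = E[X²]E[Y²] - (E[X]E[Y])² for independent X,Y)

Var(XY) = E[X²]E[Y²] - (E[X]E[Y])²
E[P] = 0.66666667, Var(P) = 0.44444444
E[A] = 0.25, Var(A) = 0.0625
E[P²] = 0.44444444 + 0.66666667² = 0.88888889
E[A²] = 0.0625 + 0.25² = 0.125
Var(Z) = 0.88888889*0.125 - (0.66666667*0.25)²
= 0.11111111 - 0.027777778 = 0.083333333

0.083333333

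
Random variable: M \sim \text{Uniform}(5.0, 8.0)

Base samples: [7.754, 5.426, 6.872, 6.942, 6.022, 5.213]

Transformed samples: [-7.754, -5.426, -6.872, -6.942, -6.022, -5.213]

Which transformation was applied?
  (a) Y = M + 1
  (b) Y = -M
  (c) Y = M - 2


Checking option (b) Y = -M:
  M = 7.754 -> Y = -7.754 ✓
  M = 5.426 -> Y = -5.426 ✓
  M = 6.872 -> Y = -6.872 ✓
All samples match this transformation.

(b) -M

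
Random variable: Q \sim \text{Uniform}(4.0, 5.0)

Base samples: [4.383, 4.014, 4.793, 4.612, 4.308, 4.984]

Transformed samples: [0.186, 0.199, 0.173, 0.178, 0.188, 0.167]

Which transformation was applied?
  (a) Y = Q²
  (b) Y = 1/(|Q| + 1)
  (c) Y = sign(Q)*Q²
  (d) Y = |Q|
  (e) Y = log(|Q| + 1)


Checking option (b) Y = 1/(|Q| + 1):
  Q = 4.383 -> Y = 0.186 ✓
  Q = 4.014 -> Y = 0.199 ✓
  Q = 4.793 -> Y = 0.173 ✓
All samples match this transformation.

(b) 1/(|Q| + 1)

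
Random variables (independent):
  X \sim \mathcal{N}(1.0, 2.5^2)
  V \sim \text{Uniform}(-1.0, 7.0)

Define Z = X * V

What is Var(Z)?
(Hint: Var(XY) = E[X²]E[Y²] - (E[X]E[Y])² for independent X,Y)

Var(XY) = E[X²]E[Y²] - (E[X]E[Y])²
E[X] = 1, Var(X) = 6.25
E[V] = 3, Var(V) = 5.3333333
E[X²] = 6.25 + 1² = 7.25
E[V²] = 5.3333333 + 3² = 14.333333
Var(Z) = 7.25*14.333333 - (1*3)²
= 103.91667 - 9 = 94.916667

94.916667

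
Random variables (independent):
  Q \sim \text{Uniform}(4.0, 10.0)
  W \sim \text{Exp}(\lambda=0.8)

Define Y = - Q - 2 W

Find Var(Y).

For independent RVs: Var(aX + bY) = a²Var(X) + b²Var(Y)
Var(Q) = 3
Var(W) = 1.5625
Var(Y) = (-1)²*3 + (-2)²*1.5625
= 1*3 + 4*1.5625 = 9.25

9.25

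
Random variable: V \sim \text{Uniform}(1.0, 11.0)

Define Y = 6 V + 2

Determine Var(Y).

For Y = aV + b: Var(Y) = a² * Var(V)
Var(V) = (11 - 1)^2/12 = 8.3333333
Var(Y) = 6² * 8.3333333 = 36 * 8.3333333 = 300

300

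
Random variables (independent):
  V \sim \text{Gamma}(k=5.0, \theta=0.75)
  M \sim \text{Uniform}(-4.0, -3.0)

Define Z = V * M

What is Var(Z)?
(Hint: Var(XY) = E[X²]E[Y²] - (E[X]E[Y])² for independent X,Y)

Var(XY) = E[X²]E[Y²] - (E[X]E[Y])²
E[V] = 3.75, Var(V) = 2.8125
E[M] = -3.5, Var(M) = 0.083333333
E[V²] = 2.8125 + 3.75² = 16.875
E[M²] = 0.083333333 + (-3.5)² = 12.333333
Var(Z) = 16.875*12.333333 - (3.75*(-3.5))²
= 208.125 - 172.26562 = 35.859375

35.859375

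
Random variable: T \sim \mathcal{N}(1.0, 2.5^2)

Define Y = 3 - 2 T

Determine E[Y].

For Y = -2T + 3:
E[Y] = -2 * E[T] + 3
E[T] = 1.0 = 1
E[Y] = -2 * 1 + 3 = 1

1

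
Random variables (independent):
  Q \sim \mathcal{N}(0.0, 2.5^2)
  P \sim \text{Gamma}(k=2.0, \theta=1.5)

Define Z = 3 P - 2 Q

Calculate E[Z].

E[Z] = -2*E[Q] + 3*E[P]
E[Q] = 0
E[P] = 3
E[Z] = -2*0 + 3*3 = 9

9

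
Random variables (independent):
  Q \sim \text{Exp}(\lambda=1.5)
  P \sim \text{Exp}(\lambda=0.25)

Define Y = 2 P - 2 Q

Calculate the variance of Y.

For independent RVs: Var(aX + bY) = a²Var(X) + b²Var(Y)
Var(Q) = 0.44444444
Var(P) = 16
Var(Y) = (-2)²*0.44444444 + 2²*16
= 4*0.44444444 + 4*16 = 65.777778

65.777778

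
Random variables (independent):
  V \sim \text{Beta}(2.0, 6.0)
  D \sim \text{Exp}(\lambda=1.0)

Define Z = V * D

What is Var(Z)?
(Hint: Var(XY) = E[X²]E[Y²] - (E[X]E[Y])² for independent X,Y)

Var(XY) = E[X²]E[Y²] - (E[X]E[Y])²
E[V] = 0.25, Var(V) = 0.020833333
E[D] = 1, Var(D) = 1
E[V²] = 0.020833333 + 0.25² = 0.083333333
E[D²] = 1 + 1² = 2
Var(Z) = 0.083333333*2 - (0.25*1)²
= 0.16666667 - 0.0625 = 0.10416667

0.10416667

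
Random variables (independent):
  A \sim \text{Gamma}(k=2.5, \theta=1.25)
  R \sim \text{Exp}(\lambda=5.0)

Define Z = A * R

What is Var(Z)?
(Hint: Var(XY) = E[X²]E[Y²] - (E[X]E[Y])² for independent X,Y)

Var(XY) = E[X²]E[Y²] - (E[X]E[Y])²
E[A] = 3.125, Var(A) = 3.90625
E[R] = 0.2, Var(R) = 0.04
E[A²] = 3.90625 + 3.125² = 13.671875
E[R²] = 0.04 + 0.2² = 0.08
Var(Z) = 13.671875*0.08 - (3.125*0.2)²
= 1.09375 - 0.390625 = 0.703125

0.703125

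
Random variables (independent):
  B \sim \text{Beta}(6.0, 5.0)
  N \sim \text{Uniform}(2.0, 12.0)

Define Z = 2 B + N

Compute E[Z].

E[Z] = 2*E[B] + 1*E[N]
E[B] = 0.54545455
E[N] = 7
E[Z] = 2*0.54545455 + 1*7 = 8.0909091

8.0909091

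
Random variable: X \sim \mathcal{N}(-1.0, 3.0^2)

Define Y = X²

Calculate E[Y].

Using E[X²] = Var(X) + (E[X])²:
E[X] = -1
Var(X) = 3.0^2 = 9
E[X²] = 9 + (-1)² = 9 + 1 = 10

10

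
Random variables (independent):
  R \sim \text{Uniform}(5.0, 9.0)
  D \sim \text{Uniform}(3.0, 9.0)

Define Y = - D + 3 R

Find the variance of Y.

For independent RVs: Var(aX + bY) = a²Var(X) + b²Var(Y)
Var(R) = 1.3333333
Var(D) = 3
Var(Y) = 3²*1.3333333 + (-1)²*3
= 9*1.3333333 + 1*3 = 15

15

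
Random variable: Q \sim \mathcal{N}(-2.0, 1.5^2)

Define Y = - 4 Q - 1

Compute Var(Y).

For Y = aQ + b: Var(Y) = a² * Var(Q)
Var(Q) = 1.5^2 = 2.25
Var(Y) = (-4)² * 2.25 = 16 * 2.25 = 36

36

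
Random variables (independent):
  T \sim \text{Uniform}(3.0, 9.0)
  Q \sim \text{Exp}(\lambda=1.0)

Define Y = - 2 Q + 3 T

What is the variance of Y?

For independent RVs: Var(aX + bY) = a²Var(X) + b²Var(Y)
Var(T) = 3
Var(Q) = 1
Var(Y) = 3²*3 + (-2)²*1
= 9*3 + 4*1 = 31

31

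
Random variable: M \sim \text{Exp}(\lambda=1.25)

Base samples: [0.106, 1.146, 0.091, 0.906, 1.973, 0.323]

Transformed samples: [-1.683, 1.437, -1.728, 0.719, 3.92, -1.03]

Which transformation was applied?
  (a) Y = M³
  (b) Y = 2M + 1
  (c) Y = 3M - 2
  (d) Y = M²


Checking option (c) Y = 3M - 2:
  M = 0.106 -> Y = -1.683 ✓
  M = 1.146 -> Y = 1.437 ✓
  M = 0.091 -> Y = -1.728 ✓
All samples match this transformation.

(c) 3M - 2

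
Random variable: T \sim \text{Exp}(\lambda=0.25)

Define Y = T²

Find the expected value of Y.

E[T²] = Var(T) + (E[T])² = 16 + 16 = 32

32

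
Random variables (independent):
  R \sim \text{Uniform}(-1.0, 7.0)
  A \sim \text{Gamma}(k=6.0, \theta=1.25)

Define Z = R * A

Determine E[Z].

For independent RVs: E[XY] = E[X]*E[Y]
E[R] = 3
E[A] = 7.5
E[Z] = 3 * 7.5 = 22.5

22.5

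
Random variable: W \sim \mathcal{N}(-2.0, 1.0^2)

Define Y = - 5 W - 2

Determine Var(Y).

For Y = aW + b: Var(Y) = a² * Var(W)
Var(W) = 1.0^2 = 1
Var(Y) = (-5)² * 1 = 25 * 1 = 25

25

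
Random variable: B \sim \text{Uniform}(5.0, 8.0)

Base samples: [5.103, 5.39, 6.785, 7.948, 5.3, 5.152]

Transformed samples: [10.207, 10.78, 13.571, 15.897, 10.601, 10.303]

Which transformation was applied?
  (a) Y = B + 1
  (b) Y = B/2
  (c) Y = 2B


Checking option (c) Y = 2B:
  B = 5.103 -> Y = 10.207 ✓
  B = 5.39 -> Y = 10.78 ✓
  B = 6.785 -> Y = 13.571 ✓
All samples match this transformation.

(c) 2B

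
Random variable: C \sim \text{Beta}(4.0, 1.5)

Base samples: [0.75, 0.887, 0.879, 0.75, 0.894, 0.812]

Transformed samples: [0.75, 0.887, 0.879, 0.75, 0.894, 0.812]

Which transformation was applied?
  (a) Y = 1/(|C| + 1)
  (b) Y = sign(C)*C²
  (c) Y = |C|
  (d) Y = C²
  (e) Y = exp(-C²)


Checking option (c) Y = |C|:
  C = 0.75 -> Y = 0.75 ✓
  C = 0.887 -> Y = 0.887 ✓
  C = 0.879 -> Y = 0.879 ✓
All samples match this transformation.

(c) |C|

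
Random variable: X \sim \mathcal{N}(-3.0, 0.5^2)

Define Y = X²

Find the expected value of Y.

E[X²] = Var(X) + (E[X])² = 0.25 + 9 = 9.25

9.25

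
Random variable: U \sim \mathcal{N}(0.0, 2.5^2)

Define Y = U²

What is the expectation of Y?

Using E[X²] = Var(X) + (E[X])²:
E[U] = 0
Var(U) = 2.5^2 = 6.25
E[U²] = 6.25 + 0² = 6.25 + 0 = 6.25

6.25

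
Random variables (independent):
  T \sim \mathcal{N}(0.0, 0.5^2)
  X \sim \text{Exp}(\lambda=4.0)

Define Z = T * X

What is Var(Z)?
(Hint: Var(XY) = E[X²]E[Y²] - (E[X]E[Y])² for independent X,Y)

Var(XY) = E[X²]E[Y²] - (E[X]E[Y])²
E[T] = 0, Var(T) = 0.25
E[X] = 0.25, Var(X) = 0.0625
E[T²] = 0.25 + 0² = 0.25
E[X²] = 0.0625 + 0.25² = 0.125
Var(Z) = 0.25*0.125 - (0*0.25)²
= 0.03125 - 0 = 0.03125

0.03125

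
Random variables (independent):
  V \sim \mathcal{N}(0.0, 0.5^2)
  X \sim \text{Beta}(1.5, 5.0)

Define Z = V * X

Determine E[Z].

For independent RVs: E[XY] = E[X]*E[Y]
E[V] = 0
E[X] = 0.23076923
E[Z] = 0 * 0.23076923 = 0

0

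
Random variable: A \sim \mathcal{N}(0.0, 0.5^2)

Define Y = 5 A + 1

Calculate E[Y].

For Y = 5A + 1:
E[Y] = 5 * E[A] + 1
E[A] = 0.0 = 0
E[Y] = 5 * 0 + 1 = 1

1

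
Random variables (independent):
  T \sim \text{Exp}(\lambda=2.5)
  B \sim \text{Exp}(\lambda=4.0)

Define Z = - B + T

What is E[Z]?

E[Z] = 1*E[T] - 1*E[B]
E[T] = 0.4
E[B] = 0.25
E[Z] = 1*0.4 - 1*0.25 = 0.15

0.15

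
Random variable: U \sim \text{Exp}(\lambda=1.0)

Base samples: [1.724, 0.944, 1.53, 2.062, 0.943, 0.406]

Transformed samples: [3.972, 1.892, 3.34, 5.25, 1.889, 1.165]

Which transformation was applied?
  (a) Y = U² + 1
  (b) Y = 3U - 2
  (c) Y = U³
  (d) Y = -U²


Checking option (a) Y = U² + 1:
  U = 1.724 -> Y = 3.972 ✓
  U = 0.944 -> Y = 1.892 ✓
  U = 1.53 -> Y = 3.34 ✓
All samples match this transformation.

(a) U² + 1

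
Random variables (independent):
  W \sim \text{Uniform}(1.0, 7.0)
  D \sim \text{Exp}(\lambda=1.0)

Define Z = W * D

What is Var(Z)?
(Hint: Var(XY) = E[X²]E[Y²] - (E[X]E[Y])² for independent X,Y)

Var(XY) = E[X²]E[Y²] - (E[X]E[Y])²
E[W] = 4, Var(W) = 3
E[D] = 1, Var(D) = 1
E[W²] = 3 + 4² = 19
E[D²] = 1 + 1² = 2
Var(Z) = 19*2 - (4*1)²
= 38 - 16 = 22

22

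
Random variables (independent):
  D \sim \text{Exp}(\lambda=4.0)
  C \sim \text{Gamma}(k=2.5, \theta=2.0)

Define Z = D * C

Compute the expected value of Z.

For independent RVs: E[XY] = E[X]*E[Y]
E[D] = 0.25
E[C] = 5
E[Z] = 0.25 * 5 = 1.25

1.25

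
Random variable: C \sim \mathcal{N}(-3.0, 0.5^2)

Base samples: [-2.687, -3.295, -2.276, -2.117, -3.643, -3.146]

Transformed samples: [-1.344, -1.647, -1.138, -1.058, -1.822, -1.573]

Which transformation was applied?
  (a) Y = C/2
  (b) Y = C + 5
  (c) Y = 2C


Checking option (a) Y = C/2:
  C = -2.687 -> Y = -1.344 ✓
  C = -3.295 -> Y = -1.647 ✓
  C = -2.276 -> Y = -1.138 ✓
All samples match this transformation.

(a) C/2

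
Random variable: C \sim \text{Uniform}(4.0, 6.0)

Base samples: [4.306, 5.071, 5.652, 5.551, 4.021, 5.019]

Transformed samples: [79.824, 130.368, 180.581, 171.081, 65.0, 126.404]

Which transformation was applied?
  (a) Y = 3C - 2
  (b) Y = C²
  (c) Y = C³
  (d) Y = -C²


Checking option (c) Y = C³:
  C = 4.306 -> Y = 79.824 ✓
  C = 5.071 -> Y = 130.368 ✓
  C = 5.652 -> Y = 180.581 ✓
All samples match this transformation.

(c) C³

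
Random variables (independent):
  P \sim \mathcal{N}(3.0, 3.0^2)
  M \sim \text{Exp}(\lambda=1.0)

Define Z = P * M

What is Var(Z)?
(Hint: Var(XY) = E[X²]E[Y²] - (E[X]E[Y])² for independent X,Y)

Var(XY) = E[X²]E[Y²] - (E[X]E[Y])²
E[P] = 3, Var(P) = 9
E[M] = 1, Var(M) = 1
E[P²] = 9 + 3² = 18
E[M²] = 1 + 1² = 2
Var(Z) = 18*2 - (3*1)²
= 36 - 9 = 27

27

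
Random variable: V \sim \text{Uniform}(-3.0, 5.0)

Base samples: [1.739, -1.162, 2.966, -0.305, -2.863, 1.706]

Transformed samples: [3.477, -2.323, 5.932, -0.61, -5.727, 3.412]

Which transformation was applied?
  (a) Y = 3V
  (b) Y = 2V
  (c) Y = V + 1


Checking option (b) Y = 2V:
  V = 1.739 -> Y = 3.477 ✓
  V = -1.162 -> Y = -2.323 ✓
  V = 2.966 -> Y = 5.932 ✓
All samples match this transformation.

(b) 2V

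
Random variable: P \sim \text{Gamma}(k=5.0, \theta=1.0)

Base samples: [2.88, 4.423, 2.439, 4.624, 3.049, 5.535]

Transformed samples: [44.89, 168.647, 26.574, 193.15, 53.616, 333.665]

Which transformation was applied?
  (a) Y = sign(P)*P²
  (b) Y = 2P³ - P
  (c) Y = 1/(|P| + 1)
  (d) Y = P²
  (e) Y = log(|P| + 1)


Checking option (b) Y = 2P³ - P:
  P = 2.88 -> Y = 44.89 ✓
  P = 4.423 -> Y = 168.647 ✓
  P = 2.439 -> Y = 26.574 ✓
All samples match this transformation.

(b) 2P³ - P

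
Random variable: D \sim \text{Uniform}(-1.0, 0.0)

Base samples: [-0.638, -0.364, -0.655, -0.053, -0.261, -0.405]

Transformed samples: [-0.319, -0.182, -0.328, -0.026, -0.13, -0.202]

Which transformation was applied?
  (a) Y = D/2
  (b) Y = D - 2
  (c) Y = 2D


Checking option (a) Y = D/2:
  D = -0.638 -> Y = -0.319 ✓
  D = -0.364 -> Y = -0.182 ✓
  D = -0.655 -> Y = -0.328 ✓
All samples match this transformation.

(a) D/2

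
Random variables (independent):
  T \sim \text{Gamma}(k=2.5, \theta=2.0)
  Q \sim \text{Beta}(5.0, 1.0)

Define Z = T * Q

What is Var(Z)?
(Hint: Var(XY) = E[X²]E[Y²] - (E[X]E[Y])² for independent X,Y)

Var(XY) = E[X²]E[Y²] - (E[X]E[Y])²
E[T] = 5, Var(T) = 10
E[Q] = 0.83333333, Var(Q) = 0.01984127
E[T²] = 10 + 5² = 35
E[Q²] = 0.01984127 + 0.83333333² = 0.71428571
Var(Z) = 35*0.71428571 - (5*0.83333333)²
= 25 - 17.361111 = 7.6388889

7.6388889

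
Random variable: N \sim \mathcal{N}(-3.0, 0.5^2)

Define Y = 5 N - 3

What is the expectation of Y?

For Y = 5N - 3:
E[Y] = 5 * E[N] - 3
E[N] = -3.0 = -3
E[Y] = 5 * (-3) - 3 = -18

-18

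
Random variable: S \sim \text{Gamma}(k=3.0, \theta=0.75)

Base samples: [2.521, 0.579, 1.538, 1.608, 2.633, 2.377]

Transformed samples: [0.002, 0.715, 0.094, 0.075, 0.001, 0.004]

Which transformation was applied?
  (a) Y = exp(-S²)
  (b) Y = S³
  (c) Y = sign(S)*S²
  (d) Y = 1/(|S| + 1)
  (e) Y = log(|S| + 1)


Checking option (a) Y = exp(-S²):
  S = 2.521 -> Y = 0.002 ✓
  S = 0.579 -> Y = 0.715 ✓
  S = 1.538 -> Y = 0.094 ✓
All samples match this transformation.

(a) exp(-S²)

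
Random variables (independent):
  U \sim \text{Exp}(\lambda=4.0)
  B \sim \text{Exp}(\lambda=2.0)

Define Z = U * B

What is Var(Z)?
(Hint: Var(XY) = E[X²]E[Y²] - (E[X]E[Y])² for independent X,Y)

Var(XY) = E[X²]E[Y²] - (E[X]E[Y])²
E[U] = 0.25, Var(U) = 0.0625
E[B] = 0.5, Var(B) = 0.25
E[U²] = 0.0625 + 0.25² = 0.125
E[B²] = 0.25 + 0.5² = 0.5
Var(Z) = 0.125*0.5 - (0.25*0.5)²
= 0.0625 - 0.015625 = 0.046875

0.046875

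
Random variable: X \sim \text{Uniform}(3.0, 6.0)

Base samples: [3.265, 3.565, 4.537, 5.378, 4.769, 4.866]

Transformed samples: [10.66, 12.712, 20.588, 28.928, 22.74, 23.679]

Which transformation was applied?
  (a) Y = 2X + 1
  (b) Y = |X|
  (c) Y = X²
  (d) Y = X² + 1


Checking option (c) Y = X²:
  X = 3.265 -> Y = 10.66 ✓
  X = 3.565 -> Y = 12.712 ✓
  X = 4.537 -> Y = 20.588 ✓
All samples match this transformation.

(c) X²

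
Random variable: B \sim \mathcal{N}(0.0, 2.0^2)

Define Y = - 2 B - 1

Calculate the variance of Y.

For Y = aB + b: Var(Y) = a² * Var(B)
Var(B) = 2.0^2 = 4
Var(Y) = (-2)² * 4 = 4 * 4 = 16

16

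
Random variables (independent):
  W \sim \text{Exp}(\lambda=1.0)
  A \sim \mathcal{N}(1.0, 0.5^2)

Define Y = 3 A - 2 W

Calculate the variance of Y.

For independent RVs: Var(aX + bY) = a²Var(X) + b²Var(Y)
Var(W) = 1
Var(A) = 0.25
Var(Y) = (-2)²*1 + 3²*0.25
= 4*1 + 9*0.25 = 6.25

6.25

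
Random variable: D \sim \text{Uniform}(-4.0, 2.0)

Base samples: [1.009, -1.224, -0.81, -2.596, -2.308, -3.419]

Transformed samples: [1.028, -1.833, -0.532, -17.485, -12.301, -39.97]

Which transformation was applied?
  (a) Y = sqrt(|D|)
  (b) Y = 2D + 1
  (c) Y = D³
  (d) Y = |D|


Checking option (c) Y = D³:
  D = 1.009 -> Y = 1.028 ✓
  D = -1.224 -> Y = -1.833 ✓
  D = -0.81 -> Y = -0.532 ✓
All samples match this transformation.

(c) D³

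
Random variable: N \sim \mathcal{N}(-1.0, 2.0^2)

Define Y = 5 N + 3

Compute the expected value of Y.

For Y = 5N + 3:
E[Y] = 5 * E[N] + 3
E[N] = -1.0 = -1
E[Y] = 5 * (-1) + 3 = -2

-2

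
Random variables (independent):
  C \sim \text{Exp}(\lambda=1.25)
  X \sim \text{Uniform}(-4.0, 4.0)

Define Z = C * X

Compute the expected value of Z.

For independent RVs: E[XY] = E[X]*E[Y]
E[C] = 0.8
E[X] = 0
E[Z] = 0.8 * 0 = 0

0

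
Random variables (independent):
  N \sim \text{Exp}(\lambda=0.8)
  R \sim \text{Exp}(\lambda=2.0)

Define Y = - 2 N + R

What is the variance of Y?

For independent RVs: Var(aX + bY) = a²Var(X) + b²Var(Y)
Var(N) = 1.5625
Var(R) = 0.25
Var(Y) = (-2)²*1.5625 + 1²*0.25
= 4*1.5625 + 1*0.25 = 6.5

6.5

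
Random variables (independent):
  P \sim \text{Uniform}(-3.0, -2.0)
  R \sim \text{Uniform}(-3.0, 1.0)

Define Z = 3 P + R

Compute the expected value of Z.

E[Z] = 3*E[P] + 1*E[R]
E[P] = -2.5
E[R] = -1
E[Z] = 3*(-2.5) + 1*(-1) = -8.5

-8.5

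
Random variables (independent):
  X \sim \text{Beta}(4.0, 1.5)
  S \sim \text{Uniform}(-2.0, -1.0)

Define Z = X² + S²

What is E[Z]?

E[Z] = E[X²] + E[S²]
E[X²] = Var(X) + E[X]² = 0.03051494 + 0.52892562 = 0.55944056
E[S²] = Var(S) + E[S]² = 0.083333333 + 2.25 = 2.3333333
E[Z] = 0.55944056 + 2.3333333 = 2.8927739

2.8927739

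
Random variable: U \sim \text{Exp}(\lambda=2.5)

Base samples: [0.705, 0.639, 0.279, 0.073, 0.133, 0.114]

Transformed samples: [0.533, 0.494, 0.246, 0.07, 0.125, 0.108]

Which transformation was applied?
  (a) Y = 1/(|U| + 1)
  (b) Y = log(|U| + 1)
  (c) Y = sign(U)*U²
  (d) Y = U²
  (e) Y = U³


Checking option (b) Y = log(|U| + 1):
  U = 0.705 -> Y = 0.533 ✓
  U = 0.639 -> Y = 0.494 ✓
  U = 0.279 -> Y = 0.246 ✓
All samples match this transformation.

(b) log(|U| + 1)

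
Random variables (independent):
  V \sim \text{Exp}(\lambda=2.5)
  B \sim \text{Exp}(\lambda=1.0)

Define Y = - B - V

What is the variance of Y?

For independent RVs: Var(aX + bY) = a²Var(X) + b²Var(Y)
Var(V) = 0.16
Var(B) = 1
Var(Y) = (-1)²*0.16 + (-1)²*1
= 1*0.16 + 1*1 = 1.16

1.16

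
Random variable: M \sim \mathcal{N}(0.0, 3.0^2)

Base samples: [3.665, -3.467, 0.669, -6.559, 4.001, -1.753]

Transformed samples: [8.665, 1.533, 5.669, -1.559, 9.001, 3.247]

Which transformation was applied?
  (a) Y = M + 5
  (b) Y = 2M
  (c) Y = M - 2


Checking option (a) Y = M + 5:
  M = 3.665 -> Y = 8.665 ✓
  M = -3.467 -> Y = 1.533 ✓
  M = 0.669 -> Y = 5.669 ✓
All samples match this transformation.

(a) M + 5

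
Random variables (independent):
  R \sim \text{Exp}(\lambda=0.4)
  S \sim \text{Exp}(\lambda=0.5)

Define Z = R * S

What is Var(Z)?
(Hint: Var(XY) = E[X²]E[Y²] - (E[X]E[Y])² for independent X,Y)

Var(XY) = E[X²]E[Y²] - (E[X]E[Y])²
E[R] = 2.5, Var(R) = 6.25
E[S] = 2, Var(S) = 4
E[R²] = 6.25 + 2.5² = 12.5
E[S²] = 4 + 2² = 8
Var(Z) = 12.5*8 - (2.5*2)²
= 100 - 25 = 75

75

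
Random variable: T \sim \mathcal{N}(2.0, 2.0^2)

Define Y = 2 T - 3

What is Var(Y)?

For Y = aT + b: Var(Y) = a² * Var(T)
Var(T) = 2.0^2 = 4
Var(Y) = 2² * 4 = 4 * 4 = 16

16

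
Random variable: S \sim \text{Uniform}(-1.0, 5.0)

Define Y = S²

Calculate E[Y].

Using E[X²] = Var(X) + (E[X])²:
E[S] = 2
Var(S) = (5 + 1)^2/12 = 3
E[S²] = 3 + 2² = 3 + 4 = 7

7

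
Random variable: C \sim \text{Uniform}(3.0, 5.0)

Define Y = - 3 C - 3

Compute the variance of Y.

For Y = aC + b: Var(Y) = a² * Var(C)
Var(C) = (5 - 3)^2/12 = 0.33333333
Var(Y) = (-3)² * 0.33333333 = 9 * 0.33333333 = 3

3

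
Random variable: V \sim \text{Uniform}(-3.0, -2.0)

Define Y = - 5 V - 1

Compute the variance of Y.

For Y = aV + b: Var(Y) = a² * Var(V)
Var(V) = (-2 + 3)^2/12 = 0.083333333
Var(Y) = (-5)² * 0.083333333 = 25 * 0.083333333 = 2.0833333

2.0833333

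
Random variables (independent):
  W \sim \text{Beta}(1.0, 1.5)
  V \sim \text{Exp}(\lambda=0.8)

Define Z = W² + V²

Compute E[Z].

E[Z] = E[W²] + E[V²]
E[W²] = Var(W) + E[W]² = 0.068571429 + 0.16 = 0.22857143
E[V²] = Var(V) + E[V]² = 1.5625 + 1.5625 = 3.125
E[Z] = 0.22857143 + 3.125 = 3.3535714

3.3535714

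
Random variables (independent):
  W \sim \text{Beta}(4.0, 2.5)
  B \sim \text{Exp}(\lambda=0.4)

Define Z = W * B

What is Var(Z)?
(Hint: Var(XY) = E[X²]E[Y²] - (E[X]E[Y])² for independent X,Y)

Var(XY) = E[X²]E[Y²] - (E[X]E[Y])²
E[W] = 0.61538462, Var(W) = 0.031558185
E[B] = 2.5, Var(B) = 6.25
E[W²] = 0.031558185 + 0.61538462² = 0.41025641
E[B²] = 6.25 + 2.5² = 12.5
Var(Z) = 0.41025641*12.5 - (0.61538462*2.5)²
= 5.1282051 - 2.3668639 = 2.7613412

2.7613412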